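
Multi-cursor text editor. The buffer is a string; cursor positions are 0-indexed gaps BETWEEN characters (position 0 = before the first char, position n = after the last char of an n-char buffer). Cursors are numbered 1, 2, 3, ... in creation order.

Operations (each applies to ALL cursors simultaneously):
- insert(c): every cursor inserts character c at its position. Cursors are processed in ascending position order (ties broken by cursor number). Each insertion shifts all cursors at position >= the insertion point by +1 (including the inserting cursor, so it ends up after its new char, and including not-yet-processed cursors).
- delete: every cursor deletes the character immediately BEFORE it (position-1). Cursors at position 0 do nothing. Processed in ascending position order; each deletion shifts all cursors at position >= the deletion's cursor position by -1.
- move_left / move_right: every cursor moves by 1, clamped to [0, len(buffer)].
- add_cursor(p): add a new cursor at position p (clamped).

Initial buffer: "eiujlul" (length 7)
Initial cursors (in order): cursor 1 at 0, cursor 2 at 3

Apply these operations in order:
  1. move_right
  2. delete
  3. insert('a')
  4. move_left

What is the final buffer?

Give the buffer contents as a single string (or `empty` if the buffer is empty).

Answer: aiualul

Derivation:
After op 1 (move_right): buffer="eiujlul" (len 7), cursors c1@1 c2@4, authorship .......
After op 2 (delete): buffer="iulul" (len 5), cursors c1@0 c2@2, authorship .....
After op 3 (insert('a')): buffer="aiualul" (len 7), cursors c1@1 c2@4, authorship 1..2...
After op 4 (move_left): buffer="aiualul" (len 7), cursors c1@0 c2@3, authorship 1..2...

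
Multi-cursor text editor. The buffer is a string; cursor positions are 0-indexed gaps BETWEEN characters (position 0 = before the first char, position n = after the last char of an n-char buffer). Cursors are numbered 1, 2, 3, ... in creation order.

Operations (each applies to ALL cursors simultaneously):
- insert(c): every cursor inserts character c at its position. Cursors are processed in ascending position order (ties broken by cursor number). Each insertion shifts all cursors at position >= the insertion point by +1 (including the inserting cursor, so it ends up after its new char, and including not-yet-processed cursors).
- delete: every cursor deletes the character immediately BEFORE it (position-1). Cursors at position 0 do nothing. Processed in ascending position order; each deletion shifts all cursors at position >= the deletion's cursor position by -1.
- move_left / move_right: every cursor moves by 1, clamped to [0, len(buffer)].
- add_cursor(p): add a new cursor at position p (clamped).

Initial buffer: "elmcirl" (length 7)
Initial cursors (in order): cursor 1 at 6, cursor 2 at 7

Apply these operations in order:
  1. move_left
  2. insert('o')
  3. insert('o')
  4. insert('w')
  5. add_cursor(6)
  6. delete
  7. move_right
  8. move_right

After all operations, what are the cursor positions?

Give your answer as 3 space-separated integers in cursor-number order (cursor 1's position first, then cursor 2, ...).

Answer: 8 10 7

Derivation:
After op 1 (move_left): buffer="elmcirl" (len 7), cursors c1@5 c2@6, authorship .......
After op 2 (insert('o')): buffer="elmciorol" (len 9), cursors c1@6 c2@8, authorship .....1.2.
After op 3 (insert('o')): buffer="elmcioorool" (len 11), cursors c1@7 c2@10, authorship .....11.22.
After op 4 (insert('w')): buffer="elmcioowroowl" (len 13), cursors c1@8 c2@12, authorship .....111.222.
After op 5 (add_cursor(6)): buffer="elmcioowroowl" (len 13), cursors c3@6 c1@8 c2@12, authorship .....111.222.
After op 6 (delete): buffer="elmciorool" (len 10), cursors c3@5 c1@6 c2@9, authorship .....1.22.
After op 7 (move_right): buffer="elmciorool" (len 10), cursors c3@6 c1@7 c2@10, authorship .....1.22.
After op 8 (move_right): buffer="elmciorool" (len 10), cursors c3@7 c1@8 c2@10, authorship .....1.22.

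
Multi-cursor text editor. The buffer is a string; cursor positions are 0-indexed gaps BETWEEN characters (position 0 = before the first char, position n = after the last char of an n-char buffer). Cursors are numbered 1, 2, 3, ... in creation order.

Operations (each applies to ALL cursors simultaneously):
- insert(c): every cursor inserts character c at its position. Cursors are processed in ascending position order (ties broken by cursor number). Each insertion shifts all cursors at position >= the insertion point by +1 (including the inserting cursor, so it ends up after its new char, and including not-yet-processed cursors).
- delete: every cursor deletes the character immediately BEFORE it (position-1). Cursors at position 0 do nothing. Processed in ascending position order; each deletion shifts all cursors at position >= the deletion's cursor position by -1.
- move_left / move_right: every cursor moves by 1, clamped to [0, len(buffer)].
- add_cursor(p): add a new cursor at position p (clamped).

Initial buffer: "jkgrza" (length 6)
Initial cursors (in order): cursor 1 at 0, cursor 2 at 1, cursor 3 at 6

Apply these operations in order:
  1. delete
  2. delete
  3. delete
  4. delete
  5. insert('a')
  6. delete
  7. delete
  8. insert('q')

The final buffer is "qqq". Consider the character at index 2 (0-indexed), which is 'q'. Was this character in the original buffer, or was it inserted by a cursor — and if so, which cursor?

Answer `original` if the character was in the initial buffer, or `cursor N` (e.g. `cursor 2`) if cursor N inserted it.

After op 1 (delete): buffer="kgrz" (len 4), cursors c1@0 c2@0 c3@4, authorship ....
After op 2 (delete): buffer="kgr" (len 3), cursors c1@0 c2@0 c3@3, authorship ...
After op 3 (delete): buffer="kg" (len 2), cursors c1@0 c2@0 c3@2, authorship ..
After op 4 (delete): buffer="k" (len 1), cursors c1@0 c2@0 c3@1, authorship .
After op 5 (insert('a')): buffer="aaka" (len 4), cursors c1@2 c2@2 c3@4, authorship 12.3
After op 6 (delete): buffer="k" (len 1), cursors c1@0 c2@0 c3@1, authorship .
After op 7 (delete): buffer="" (len 0), cursors c1@0 c2@0 c3@0, authorship 
After op 8 (insert('q')): buffer="qqq" (len 3), cursors c1@3 c2@3 c3@3, authorship 123
Authorship (.=original, N=cursor N): 1 2 3
Index 2: author = 3

Answer: cursor 3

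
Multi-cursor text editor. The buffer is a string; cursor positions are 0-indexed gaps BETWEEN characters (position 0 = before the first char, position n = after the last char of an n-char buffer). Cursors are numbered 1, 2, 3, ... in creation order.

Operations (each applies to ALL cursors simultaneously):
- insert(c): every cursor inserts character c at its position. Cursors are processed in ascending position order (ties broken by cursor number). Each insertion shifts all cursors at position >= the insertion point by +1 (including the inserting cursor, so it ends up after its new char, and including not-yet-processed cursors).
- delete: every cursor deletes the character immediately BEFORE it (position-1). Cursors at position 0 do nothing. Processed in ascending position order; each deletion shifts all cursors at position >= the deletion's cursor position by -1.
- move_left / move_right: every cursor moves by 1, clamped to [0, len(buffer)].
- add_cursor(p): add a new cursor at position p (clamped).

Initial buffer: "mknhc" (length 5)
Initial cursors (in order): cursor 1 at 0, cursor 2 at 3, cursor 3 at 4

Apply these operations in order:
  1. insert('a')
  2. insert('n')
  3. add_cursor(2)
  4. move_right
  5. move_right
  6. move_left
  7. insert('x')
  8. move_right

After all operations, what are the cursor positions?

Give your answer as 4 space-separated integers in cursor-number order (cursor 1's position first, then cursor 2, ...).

Answer: 6 12 15 6

Derivation:
After op 1 (insert('a')): buffer="amknahac" (len 8), cursors c1@1 c2@5 c3@7, authorship 1...2.3.
After op 2 (insert('n')): buffer="anmknanhanc" (len 11), cursors c1@2 c2@7 c3@10, authorship 11...22.33.
After op 3 (add_cursor(2)): buffer="anmknanhanc" (len 11), cursors c1@2 c4@2 c2@7 c3@10, authorship 11...22.33.
After op 4 (move_right): buffer="anmknanhanc" (len 11), cursors c1@3 c4@3 c2@8 c3@11, authorship 11...22.33.
After op 5 (move_right): buffer="anmknanhanc" (len 11), cursors c1@4 c4@4 c2@9 c3@11, authorship 11...22.33.
After op 6 (move_left): buffer="anmknanhanc" (len 11), cursors c1@3 c4@3 c2@8 c3@10, authorship 11...22.33.
After op 7 (insert('x')): buffer="anmxxknanhxanxc" (len 15), cursors c1@5 c4@5 c2@11 c3@14, authorship 11.14..22.2333.
After op 8 (move_right): buffer="anmxxknanhxanxc" (len 15), cursors c1@6 c4@6 c2@12 c3@15, authorship 11.14..22.2333.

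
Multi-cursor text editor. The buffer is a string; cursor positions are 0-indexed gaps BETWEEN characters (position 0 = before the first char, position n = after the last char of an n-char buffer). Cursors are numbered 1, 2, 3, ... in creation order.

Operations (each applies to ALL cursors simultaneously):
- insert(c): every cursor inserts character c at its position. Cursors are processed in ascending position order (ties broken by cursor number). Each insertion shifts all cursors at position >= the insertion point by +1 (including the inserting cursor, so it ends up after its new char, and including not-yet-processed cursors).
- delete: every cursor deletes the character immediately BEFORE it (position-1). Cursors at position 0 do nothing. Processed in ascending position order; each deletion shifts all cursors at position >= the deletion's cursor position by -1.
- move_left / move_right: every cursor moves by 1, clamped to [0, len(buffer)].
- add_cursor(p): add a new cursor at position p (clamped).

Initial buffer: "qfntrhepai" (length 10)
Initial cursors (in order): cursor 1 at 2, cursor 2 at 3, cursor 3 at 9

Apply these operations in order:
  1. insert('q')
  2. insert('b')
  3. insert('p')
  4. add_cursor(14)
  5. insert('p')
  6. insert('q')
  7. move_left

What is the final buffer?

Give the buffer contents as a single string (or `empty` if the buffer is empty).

After op 1 (insert('q')): buffer="qfqnqtrhepaqi" (len 13), cursors c1@3 c2@5 c3@12, authorship ..1.2......3.
After op 2 (insert('b')): buffer="qfqbnqbtrhepaqbi" (len 16), cursors c1@4 c2@7 c3@15, authorship ..11.22......33.
After op 3 (insert('p')): buffer="qfqbpnqbptrhepaqbpi" (len 19), cursors c1@5 c2@9 c3@18, authorship ..111.222......333.
After op 4 (add_cursor(14)): buffer="qfqbpnqbptrhepaqbpi" (len 19), cursors c1@5 c2@9 c4@14 c3@18, authorship ..111.222......333.
After op 5 (insert('p')): buffer="qfqbppnqbpptrheppaqbppi" (len 23), cursors c1@6 c2@11 c4@17 c3@22, authorship ..1111.2222.....4.3333.
After op 6 (insert('q')): buffer="qfqbppqnqbppqtrheppqaqbppqi" (len 27), cursors c1@7 c2@13 c4@20 c3@26, authorship ..11111.22222.....44.33333.
After op 7 (move_left): buffer="qfqbppqnqbppqtrheppqaqbppqi" (len 27), cursors c1@6 c2@12 c4@19 c3@25, authorship ..11111.22222.....44.33333.

Answer: qfqbppqnqbppqtrheppqaqbppqi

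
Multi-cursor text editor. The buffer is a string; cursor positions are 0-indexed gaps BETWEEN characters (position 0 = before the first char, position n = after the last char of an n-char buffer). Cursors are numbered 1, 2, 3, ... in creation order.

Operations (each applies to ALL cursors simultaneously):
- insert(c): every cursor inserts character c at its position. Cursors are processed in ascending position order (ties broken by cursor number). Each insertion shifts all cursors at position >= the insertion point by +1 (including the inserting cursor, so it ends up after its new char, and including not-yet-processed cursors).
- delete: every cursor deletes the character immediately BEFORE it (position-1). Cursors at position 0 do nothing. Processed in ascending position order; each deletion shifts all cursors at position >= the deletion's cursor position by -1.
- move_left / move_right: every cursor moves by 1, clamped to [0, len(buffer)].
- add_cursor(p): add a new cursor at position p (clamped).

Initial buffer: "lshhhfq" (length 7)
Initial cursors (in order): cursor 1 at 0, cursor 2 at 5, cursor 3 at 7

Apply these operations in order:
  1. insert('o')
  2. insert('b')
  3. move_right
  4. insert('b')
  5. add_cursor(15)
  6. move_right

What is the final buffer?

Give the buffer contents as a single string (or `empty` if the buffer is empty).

After op 1 (insert('o')): buffer="olshhhofqo" (len 10), cursors c1@1 c2@7 c3@10, authorship 1.....2..3
After op 2 (insert('b')): buffer="oblshhhobfqob" (len 13), cursors c1@2 c2@9 c3@13, authorship 11.....22..33
After op 3 (move_right): buffer="oblshhhobfqob" (len 13), cursors c1@3 c2@10 c3@13, authorship 11.....22..33
After op 4 (insert('b')): buffer="oblbshhhobfbqobb" (len 16), cursors c1@4 c2@12 c3@16, authorship 11.1....22.2.333
After op 5 (add_cursor(15)): buffer="oblbshhhobfbqobb" (len 16), cursors c1@4 c2@12 c4@15 c3@16, authorship 11.1....22.2.333
After op 6 (move_right): buffer="oblbshhhobfbqobb" (len 16), cursors c1@5 c2@13 c3@16 c4@16, authorship 11.1....22.2.333

Answer: oblbshhhobfbqobb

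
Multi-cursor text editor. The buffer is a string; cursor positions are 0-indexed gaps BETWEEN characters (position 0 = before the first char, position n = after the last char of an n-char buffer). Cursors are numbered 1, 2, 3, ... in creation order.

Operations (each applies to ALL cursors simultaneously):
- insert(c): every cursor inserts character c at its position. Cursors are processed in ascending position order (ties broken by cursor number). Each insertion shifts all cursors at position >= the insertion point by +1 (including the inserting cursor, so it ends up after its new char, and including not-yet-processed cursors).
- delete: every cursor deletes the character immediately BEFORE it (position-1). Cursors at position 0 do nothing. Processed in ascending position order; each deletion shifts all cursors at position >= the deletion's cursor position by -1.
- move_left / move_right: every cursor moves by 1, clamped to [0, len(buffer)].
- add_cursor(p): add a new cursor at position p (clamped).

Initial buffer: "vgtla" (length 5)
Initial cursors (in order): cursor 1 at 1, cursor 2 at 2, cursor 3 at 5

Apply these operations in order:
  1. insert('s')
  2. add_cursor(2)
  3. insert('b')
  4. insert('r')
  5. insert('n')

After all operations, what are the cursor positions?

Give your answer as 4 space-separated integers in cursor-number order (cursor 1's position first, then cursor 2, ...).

After op 1 (insert('s')): buffer="vsgstlas" (len 8), cursors c1@2 c2@4 c3@8, authorship .1.2...3
After op 2 (add_cursor(2)): buffer="vsgstlas" (len 8), cursors c1@2 c4@2 c2@4 c3@8, authorship .1.2...3
After op 3 (insert('b')): buffer="vsbbgsbtlasb" (len 12), cursors c1@4 c4@4 c2@7 c3@12, authorship .114.22...33
After op 4 (insert('r')): buffer="vsbbrrgsbrtlasbr" (len 16), cursors c1@6 c4@6 c2@10 c3@16, authorship .11414.222...333
After op 5 (insert('n')): buffer="vsbbrrnngsbrntlasbrn" (len 20), cursors c1@8 c4@8 c2@13 c3@20, authorship .1141414.2222...3333

Answer: 8 13 20 8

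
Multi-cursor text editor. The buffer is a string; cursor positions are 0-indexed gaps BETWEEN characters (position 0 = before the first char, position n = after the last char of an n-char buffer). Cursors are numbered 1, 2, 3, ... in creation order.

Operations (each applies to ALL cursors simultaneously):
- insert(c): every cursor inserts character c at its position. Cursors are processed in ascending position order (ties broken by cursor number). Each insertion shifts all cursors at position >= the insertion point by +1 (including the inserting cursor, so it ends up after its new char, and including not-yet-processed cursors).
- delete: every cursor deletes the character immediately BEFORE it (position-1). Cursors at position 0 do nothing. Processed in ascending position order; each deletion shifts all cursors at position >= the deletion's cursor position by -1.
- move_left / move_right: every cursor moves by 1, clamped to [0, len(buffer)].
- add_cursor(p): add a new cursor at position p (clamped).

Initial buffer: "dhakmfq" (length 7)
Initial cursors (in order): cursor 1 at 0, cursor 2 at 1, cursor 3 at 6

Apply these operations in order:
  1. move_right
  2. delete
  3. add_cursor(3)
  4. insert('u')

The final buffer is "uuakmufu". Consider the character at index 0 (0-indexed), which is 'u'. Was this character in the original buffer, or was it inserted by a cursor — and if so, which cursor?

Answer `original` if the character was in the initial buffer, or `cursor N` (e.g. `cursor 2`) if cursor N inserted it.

After op 1 (move_right): buffer="dhakmfq" (len 7), cursors c1@1 c2@2 c3@7, authorship .......
After op 2 (delete): buffer="akmf" (len 4), cursors c1@0 c2@0 c3@4, authorship ....
After op 3 (add_cursor(3)): buffer="akmf" (len 4), cursors c1@0 c2@0 c4@3 c3@4, authorship ....
After op 4 (insert('u')): buffer="uuakmufu" (len 8), cursors c1@2 c2@2 c4@6 c3@8, authorship 12...4.3
Authorship (.=original, N=cursor N): 1 2 . . . 4 . 3
Index 0: author = 1

Answer: cursor 1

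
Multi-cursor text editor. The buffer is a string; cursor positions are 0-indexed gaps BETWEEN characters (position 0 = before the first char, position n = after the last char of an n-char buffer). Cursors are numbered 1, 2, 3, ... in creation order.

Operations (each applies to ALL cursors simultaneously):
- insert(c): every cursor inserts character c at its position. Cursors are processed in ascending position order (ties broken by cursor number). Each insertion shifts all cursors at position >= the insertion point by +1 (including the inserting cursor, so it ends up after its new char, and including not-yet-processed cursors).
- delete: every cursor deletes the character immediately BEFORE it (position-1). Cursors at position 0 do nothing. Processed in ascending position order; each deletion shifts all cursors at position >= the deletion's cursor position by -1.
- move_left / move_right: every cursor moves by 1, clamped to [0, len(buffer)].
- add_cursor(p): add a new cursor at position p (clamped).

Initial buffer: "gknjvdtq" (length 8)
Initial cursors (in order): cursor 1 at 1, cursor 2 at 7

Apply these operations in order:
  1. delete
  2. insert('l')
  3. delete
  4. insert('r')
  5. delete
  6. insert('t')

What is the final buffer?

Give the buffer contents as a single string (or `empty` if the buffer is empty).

After op 1 (delete): buffer="knjvdq" (len 6), cursors c1@0 c2@5, authorship ......
After op 2 (insert('l')): buffer="lknjvdlq" (len 8), cursors c1@1 c2@7, authorship 1.....2.
After op 3 (delete): buffer="knjvdq" (len 6), cursors c1@0 c2@5, authorship ......
After op 4 (insert('r')): buffer="rknjvdrq" (len 8), cursors c1@1 c2@7, authorship 1.....2.
After op 5 (delete): buffer="knjvdq" (len 6), cursors c1@0 c2@5, authorship ......
After op 6 (insert('t')): buffer="tknjvdtq" (len 8), cursors c1@1 c2@7, authorship 1.....2.

Answer: tknjvdtq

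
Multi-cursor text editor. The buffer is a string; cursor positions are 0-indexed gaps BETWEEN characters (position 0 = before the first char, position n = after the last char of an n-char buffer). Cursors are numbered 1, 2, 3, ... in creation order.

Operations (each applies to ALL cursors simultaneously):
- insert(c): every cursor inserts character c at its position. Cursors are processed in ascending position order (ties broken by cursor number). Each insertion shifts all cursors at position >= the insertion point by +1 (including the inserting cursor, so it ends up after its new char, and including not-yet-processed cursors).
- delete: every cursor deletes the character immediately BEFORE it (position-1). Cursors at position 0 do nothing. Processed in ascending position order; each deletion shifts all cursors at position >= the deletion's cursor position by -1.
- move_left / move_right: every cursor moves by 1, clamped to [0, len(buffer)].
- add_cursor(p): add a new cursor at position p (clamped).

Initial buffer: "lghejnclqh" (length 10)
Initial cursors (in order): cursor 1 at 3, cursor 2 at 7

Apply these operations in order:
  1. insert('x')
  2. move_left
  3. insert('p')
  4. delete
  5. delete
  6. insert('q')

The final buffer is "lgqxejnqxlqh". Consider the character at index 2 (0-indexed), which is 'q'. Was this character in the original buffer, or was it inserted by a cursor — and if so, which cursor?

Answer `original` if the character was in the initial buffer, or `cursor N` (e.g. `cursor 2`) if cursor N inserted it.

Answer: cursor 1

Derivation:
After op 1 (insert('x')): buffer="lghxejncxlqh" (len 12), cursors c1@4 c2@9, authorship ...1....2...
After op 2 (move_left): buffer="lghxejncxlqh" (len 12), cursors c1@3 c2@8, authorship ...1....2...
After op 3 (insert('p')): buffer="lghpxejncpxlqh" (len 14), cursors c1@4 c2@10, authorship ...11....22...
After op 4 (delete): buffer="lghxejncxlqh" (len 12), cursors c1@3 c2@8, authorship ...1....2...
After op 5 (delete): buffer="lgxejnxlqh" (len 10), cursors c1@2 c2@6, authorship ..1...2...
After op 6 (insert('q')): buffer="lgqxejnqxlqh" (len 12), cursors c1@3 c2@8, authorship ..11...22...
Authorship (.=original, N=cursor N): . . 1 1 . . . 2 2 . . .
Index 2: author = 1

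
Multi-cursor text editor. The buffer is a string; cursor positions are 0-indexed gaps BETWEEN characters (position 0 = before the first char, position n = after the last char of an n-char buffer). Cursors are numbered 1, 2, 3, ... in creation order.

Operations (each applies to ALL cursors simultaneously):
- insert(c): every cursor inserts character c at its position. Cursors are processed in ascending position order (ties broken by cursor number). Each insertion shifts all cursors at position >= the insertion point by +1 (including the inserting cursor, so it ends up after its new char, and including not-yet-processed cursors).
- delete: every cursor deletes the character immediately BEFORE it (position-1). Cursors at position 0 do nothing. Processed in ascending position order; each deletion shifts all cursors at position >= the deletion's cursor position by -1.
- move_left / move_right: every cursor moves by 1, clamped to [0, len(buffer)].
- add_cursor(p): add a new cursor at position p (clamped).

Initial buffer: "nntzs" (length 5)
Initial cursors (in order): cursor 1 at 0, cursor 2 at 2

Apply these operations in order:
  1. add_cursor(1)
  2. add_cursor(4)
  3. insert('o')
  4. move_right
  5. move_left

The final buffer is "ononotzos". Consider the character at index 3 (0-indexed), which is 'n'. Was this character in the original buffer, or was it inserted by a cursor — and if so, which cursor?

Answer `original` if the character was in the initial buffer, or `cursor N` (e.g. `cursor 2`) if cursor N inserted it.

After op 1 (add_cursor(1)): buffer="nntzs" (len 5), cursors c1@0 c3@1 c2@2, authorship .....
After op 2 (add_cursor(4)): buffer="nntzs" (len 5), cursors c1@0 c3@1 c2@2 c4@4, authorship .....
After op 3 (insert('o')): buffer="ononotzos" (len 9), cursors c1@1 c3@3 c2@5 c4@8, authorship 1.3.2..4.
After op 4 (move_right): buffer="ononotzos" (len 9), cursors c1@2 c3@4 c2@6 c4@9, authorship 1.3.2..4.
After op 5 (move_left): buffer="ononotzos" (len 9), cursors c1@1 c3@3 c2@5 c4@8, authorship 1.3.2..4.
Authorship (.=original, N=cursor N): 1 . 3 . 2 . . 4 .
Index 3: author = original

Answer: original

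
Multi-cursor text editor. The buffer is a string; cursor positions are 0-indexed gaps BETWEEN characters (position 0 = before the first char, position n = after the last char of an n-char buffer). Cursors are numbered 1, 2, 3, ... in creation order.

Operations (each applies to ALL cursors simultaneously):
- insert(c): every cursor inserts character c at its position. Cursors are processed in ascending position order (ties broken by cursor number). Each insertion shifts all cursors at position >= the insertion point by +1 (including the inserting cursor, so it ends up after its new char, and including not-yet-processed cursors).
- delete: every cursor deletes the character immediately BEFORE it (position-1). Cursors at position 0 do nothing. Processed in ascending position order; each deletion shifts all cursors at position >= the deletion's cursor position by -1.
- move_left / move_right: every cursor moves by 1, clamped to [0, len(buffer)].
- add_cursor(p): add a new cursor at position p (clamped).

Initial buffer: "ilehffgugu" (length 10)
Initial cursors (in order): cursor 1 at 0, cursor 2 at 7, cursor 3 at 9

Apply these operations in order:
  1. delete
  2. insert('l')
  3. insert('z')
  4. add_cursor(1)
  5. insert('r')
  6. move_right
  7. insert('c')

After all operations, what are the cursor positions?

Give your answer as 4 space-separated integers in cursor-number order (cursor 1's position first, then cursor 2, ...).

Answer: 7 17 22 4

Derivation:
After op 1 (delete): buffer="ilehffuu" (len 8), cursors c1@0 c2@6 c3@7, authorship ........
After op 2 (insert('l')): buffer="lilehfflulu" (len 11), cursors c1@1 c2@8 c3@10, authorship 1......2.3.
After op 3 (insert('z')): buffer="lzilehfflzulzu" (len 14), cursors c1@2 c2@10 c3@13, authorship 11......22.33.
After op 4 (add_cursor(1)): buffer="lzilehfflzulzu" (len 14), cursors c4@1 c1@2 c2@10 c3@13, authorship 11......22.33.
After op 5 (insert('r')): buffer="lrzrilehfflzrulzru" (len 18), cursors c4@2 c1@4 c2@13 c3@17, authorship 1411......222.333.
After op 6 (move_right): buffer="lrzrilehfflzrulzru" (len 18), cursors c4@3 c1@5 c2@14 c3@18, authorship 1411......222.333.
After op 7 (insert('c')): buffer="lrzcriclehfflzruclzruc" (len 22), cursors c4@4 c1@7 c2@17 c3@22, authorship 14141.1.....222.2333.3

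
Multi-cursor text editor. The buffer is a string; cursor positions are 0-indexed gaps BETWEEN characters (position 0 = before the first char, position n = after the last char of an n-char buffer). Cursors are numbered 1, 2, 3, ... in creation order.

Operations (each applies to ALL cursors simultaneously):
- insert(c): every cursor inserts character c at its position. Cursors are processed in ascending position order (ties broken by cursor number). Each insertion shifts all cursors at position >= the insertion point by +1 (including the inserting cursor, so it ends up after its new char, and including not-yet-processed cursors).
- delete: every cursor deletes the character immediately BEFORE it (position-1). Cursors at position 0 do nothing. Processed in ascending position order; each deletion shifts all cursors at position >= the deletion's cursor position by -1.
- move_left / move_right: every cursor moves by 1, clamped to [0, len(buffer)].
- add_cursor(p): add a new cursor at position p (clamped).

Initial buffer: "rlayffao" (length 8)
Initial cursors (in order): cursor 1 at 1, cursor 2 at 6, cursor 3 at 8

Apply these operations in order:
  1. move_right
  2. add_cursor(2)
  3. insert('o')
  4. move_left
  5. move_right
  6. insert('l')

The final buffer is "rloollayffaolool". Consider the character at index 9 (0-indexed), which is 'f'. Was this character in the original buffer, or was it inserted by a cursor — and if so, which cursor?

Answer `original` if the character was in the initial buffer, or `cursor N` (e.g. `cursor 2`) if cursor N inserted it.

After op 1 (move_right): buffer="rlayffao" (len 8), cursors c1@2 c2@7 c3@8, authorship ........
After op 2 (add_cursor(2)): buffer="rlayffao" (len 8), cursors c1@2 c4@2 c2@7 c3@8, authorship ........
After op 3 (insert('o')): buffer="rlooayffaooo" (len 12), cursors c1@4 c4@4 c2@10 c3@12, authorship ..14.....2.3
After op 4 (move_left): buffer="rlooayffaooo" (len 12), cursors c1@3 c4@3 c2@9 c3@11, authorship ..14.....2.3
After op 5 (move_right): buffer="rlooayffaooo" (len 12), cursors c1@4 c4@4 c2@10 c3@12, authorship ..14.....2.3
After op 6 (insert('l')): buffer="rloollayffaolool" (len 16), cursors c1@6 c4@6 c2@13 c3@16, authorship ..1414.....22.33
Authorship (.=original, N=cursor N): . . 1 4 1 4 . . . . . 2 2 . 3 3
Index 9: author = original

Answer: original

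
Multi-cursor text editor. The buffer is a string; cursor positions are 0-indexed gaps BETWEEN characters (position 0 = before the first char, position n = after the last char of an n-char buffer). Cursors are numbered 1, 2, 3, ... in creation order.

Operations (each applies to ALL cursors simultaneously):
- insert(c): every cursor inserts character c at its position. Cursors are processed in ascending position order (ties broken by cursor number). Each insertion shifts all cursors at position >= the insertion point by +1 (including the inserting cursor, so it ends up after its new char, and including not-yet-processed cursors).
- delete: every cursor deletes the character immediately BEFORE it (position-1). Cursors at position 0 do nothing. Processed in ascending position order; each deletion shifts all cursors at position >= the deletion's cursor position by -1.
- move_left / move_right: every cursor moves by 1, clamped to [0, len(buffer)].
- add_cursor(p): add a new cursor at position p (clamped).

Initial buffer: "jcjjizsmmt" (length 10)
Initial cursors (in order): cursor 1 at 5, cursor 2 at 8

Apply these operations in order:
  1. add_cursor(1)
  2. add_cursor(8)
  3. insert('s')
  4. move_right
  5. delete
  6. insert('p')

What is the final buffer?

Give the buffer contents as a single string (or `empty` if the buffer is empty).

Answer: jspjjispsmsppt

Derivation:
After op 1 (add_cursor(1)): buffer="jcjjizsmmt" (len 10), cursors c3@1 c1@5 c2@8, authorship ..........
After op 2 (add_cursor(8)): buffer="jcjjizsmmt" (len 10), cursors c3@1 c1@5 c2@8 c4@8, authorship ..........
After op 3 (insert('s')): buffer="jscjjiszsmssmt" (len 14), cursors c3@2 c1@7 c2@12 c4@12, authorship .3....1...24..
After op 4 (move_right): buffer="jscjjiszsmssmt" (len 14), cursors c3@3 c1@8 c2@13 c4@13, authorship .3....1...24..
After op 5 (delete): buffer="jsjjissmst" (len 10), cursors c3@2 c1@6 c2@9 c4@9, authorship .3...1..2.
After op 6 (insert('p')): buffer="jspjjispsmsppt" (len 14), cursors c3@3 c1@8 c2@13 c4@13, authorship .33...11..224.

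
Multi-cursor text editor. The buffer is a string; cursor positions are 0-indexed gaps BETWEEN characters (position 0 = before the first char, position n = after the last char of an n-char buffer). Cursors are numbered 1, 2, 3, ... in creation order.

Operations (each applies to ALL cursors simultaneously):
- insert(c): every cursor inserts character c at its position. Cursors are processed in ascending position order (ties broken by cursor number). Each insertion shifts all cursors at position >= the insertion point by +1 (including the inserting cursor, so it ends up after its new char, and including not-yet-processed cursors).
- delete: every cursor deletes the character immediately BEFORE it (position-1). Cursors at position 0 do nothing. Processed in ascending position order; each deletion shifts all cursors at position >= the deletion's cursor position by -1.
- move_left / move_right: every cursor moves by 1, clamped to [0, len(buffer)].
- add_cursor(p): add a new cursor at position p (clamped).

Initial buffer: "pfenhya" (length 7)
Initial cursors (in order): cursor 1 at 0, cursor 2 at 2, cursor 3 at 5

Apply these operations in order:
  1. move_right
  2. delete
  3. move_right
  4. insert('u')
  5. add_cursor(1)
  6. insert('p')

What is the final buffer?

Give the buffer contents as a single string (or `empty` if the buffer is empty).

After op 1 (move_right): buffer="pfenhya" (len 7), cursors c1@1 c2@3 c3@6, authorship .......
After op 2 (delete): buffer="fnha" (len 4), cursors c1@0 c2@1 c3@3, authorship ....
After op 3 (move_right): buffer="fnha" (len 4), cursors c1@1 c2@2 c3@4, authorship ....
After op 4 (insert('u')): buffer="funuhau" (len 7), cursors c1@2 c2@4 c3@7, authorship .1.2..3
After op 5 (add_cursor(1)): buffer="funuhau" (len 7), cursors c4@1 c1@2 c2@4 c3@7, authorship .1.2..3
After op 6 (insert('p')): buffer="fpupnuphaup" (len 11), cursors c4@2 c1@4 c2@7 c3@11, authorship .411.22..33

Answer: fpupnuphaup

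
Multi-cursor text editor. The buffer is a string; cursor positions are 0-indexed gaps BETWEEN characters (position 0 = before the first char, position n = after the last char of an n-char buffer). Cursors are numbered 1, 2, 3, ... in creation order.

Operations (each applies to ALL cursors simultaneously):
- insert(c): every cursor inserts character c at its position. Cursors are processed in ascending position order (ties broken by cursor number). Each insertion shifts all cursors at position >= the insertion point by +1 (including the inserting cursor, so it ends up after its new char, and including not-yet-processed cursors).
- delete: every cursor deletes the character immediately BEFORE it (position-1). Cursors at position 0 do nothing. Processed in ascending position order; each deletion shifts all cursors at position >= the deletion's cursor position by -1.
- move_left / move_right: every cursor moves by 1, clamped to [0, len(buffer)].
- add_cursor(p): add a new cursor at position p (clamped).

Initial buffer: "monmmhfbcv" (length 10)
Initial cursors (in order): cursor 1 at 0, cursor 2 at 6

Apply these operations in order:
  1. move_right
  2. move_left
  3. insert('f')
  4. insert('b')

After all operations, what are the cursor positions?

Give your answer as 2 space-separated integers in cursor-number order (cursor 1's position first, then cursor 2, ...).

After op 1 (move_right): buffer="monmmhfbcv" (len 10), cursors c1@1 c2@7, authorship ..........
After op 2 (move_left): buffer="monmmhfbcv" (len 10), cursors c1@0 c2@6, authorship ..........
After op 3 (insert('f')): buffer="fmonmmhffbcv" (len 12), cursors c1@1 c2@8, authorship 1......2....
After op 4 (insert('b')): buffer="fbmonmmhfbfbcv" (len 14), cursors c1@2 c2@10, authorship 11......22....

Answer: 2 10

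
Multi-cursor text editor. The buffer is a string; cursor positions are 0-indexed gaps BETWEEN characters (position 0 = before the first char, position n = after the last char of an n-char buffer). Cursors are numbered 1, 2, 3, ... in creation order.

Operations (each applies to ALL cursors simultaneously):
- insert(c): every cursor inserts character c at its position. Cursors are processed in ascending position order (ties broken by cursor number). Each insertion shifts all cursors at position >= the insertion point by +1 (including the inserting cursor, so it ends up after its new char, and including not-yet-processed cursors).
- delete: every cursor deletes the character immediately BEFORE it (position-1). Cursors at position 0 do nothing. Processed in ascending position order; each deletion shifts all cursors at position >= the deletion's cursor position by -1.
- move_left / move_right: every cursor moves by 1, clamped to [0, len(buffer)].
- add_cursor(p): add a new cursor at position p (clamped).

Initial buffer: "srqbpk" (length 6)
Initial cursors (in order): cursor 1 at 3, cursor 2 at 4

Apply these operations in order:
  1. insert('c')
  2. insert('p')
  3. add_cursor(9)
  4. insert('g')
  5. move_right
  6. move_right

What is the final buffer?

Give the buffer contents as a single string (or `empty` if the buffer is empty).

Answer: srqcpgbcpgpgk

Derivation:
After op 1 (insert('c')): buffer="srqcbcpk" (len 8), cursors c1@4 c2@6, authorship ...1.2..
After op 2 (insert('p')): buffer="srqcpbcppk" (len 10), cursors c1@5 c2@8, authorship ...11.22..
After op 3 (add_cursor(9)): buffer="srqcpbcppk" (len 10), cursors c1@5 c2@8 c3@9, authorship ...11.22..
After op 4 (insert('g')): buffer="srqcpgbcpgpgk" (len 13), cursors c1@6 c2@10 c3@12, authorship ...111.222.3.
After op 5 (move_right): buffer="srqcpgbcpgpgk" (len 13), cursors c1@7 c2@11 c3@13, authorship ...111.222.3.
After op 6 (move_right): buffer="srqcpgbcpgpgk" (len 13), cursors c1@8 c2@12 c3@13, authorship ...111.222.3.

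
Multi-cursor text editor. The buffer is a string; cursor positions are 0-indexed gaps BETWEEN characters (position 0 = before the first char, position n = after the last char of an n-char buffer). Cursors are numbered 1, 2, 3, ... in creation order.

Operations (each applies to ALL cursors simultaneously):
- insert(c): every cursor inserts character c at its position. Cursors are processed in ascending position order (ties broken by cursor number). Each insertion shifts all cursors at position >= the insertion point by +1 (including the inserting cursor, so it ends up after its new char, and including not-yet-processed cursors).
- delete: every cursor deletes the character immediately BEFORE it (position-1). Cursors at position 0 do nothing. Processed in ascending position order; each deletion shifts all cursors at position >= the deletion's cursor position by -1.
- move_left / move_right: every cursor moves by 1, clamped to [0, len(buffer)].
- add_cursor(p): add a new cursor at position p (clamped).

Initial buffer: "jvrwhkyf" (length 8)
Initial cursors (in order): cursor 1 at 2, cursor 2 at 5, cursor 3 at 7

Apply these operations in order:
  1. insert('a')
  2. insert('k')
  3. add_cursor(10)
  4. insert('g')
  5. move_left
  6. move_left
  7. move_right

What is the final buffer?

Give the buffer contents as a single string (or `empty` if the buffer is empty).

Answer: jvakgrwhakgkgyakgf

Derivation:
After op 1 (insert('a')): buffer="jvarwhakyaf" (len 11), cursors c1@3 c2@7 c3@10, authorship ..1...2..3.
After op 2 (insert('k')): buffer="jvakrwhakkyakf" (len 14), cursors c1@4 c2@9 c3@13, authorship ..11...22..33.
After op 3 (add_cursor(10)): buffer="jvakrwhakkyakf" (len 14), cursors c1@4 c2@9 c4@10 c3@13, authorship ..11...22..33.
After op 4 (insert('g')): buffer="jvakgrwhakgkgyakgf" (len 18), cursors c1@5 c2@11 c4@13 c3@17, authorship ..111...222.4.333.
After op 5 (move_left): buffer="jvakgrwhakgkgyakgf" (len 18), cursors c1@4 c2@10 c4@12 c3@16, authorship ..111...222.4.333.
After op 6 (move_left): buffer="jvakgrwhakgkgyakgf" (len 18), cursors c1@3 c2@9 c4@11 c3@15, authorship ..111...222.4.333.
After op 7 (move_right): buffer="jvakgrwhakgkgyakgf" (len 18), cursors c1@4 c2@10 c4@12 c3@16, authorship ..111...222.4.333.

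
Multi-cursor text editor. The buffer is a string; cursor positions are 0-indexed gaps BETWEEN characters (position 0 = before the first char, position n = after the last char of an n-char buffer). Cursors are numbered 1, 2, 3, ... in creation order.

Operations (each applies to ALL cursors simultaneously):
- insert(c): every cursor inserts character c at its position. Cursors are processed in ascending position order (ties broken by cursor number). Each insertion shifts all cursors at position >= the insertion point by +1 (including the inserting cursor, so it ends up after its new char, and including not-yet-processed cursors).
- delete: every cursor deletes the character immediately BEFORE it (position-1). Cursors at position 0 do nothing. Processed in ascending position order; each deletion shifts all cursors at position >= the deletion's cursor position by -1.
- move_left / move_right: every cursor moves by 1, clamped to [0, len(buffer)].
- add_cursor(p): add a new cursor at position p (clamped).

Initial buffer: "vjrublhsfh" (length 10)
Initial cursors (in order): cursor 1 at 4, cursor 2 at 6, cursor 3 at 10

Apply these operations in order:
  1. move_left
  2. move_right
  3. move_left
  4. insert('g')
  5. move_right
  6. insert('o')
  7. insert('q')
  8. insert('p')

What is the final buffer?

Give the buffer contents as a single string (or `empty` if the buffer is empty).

After op 1 (move_left): buffer="vjrublhsfh" (len 10), cursors c1@3 c2@5 c3@9, authorship ..........
After op 2 (move_right): buffer="vjrublhsfh" (len 10), cursors c1@4 c2@6 c3@10, authorship ..........
After op 3 (move_left): buffer="vjrublhsfh" (len 10), cursors c1@3 c2@5 c3@9, authorship ..........
After op 4 (insert('g')): buffer="vjrgubglhsfgh" (len 13), cursors c1@4 c2@7 c3@12, authorship ...1..2....3.
After op 5 (move_right): buffer="vjrgubglhsfgh" (len 13), cursors c1@5 c2@8 c3@13, authorship ...1..2....3.
After op 6 (insert('o')): buffer="vjrguobglohsfgho" (len 16), cursors c1@6 c2@10 c3@16, authorship ...1.1.2.2...3.3
After op 7 (insert('q')): buffer="vjrguoqbgloqhsfghoq" (len 19), cursors c1@7 c2@12 c3@19, authorship ...1.11.2.22...3.33
After op 8 (insert('p')): buffer="vjrguoqpbgloqphsfghoqp" (len 22), cursors c1@8 c2@14 c3@22, authorship ...1.111.2.222...3.333

Answer: vjrguoqpbgloqphsfghoqp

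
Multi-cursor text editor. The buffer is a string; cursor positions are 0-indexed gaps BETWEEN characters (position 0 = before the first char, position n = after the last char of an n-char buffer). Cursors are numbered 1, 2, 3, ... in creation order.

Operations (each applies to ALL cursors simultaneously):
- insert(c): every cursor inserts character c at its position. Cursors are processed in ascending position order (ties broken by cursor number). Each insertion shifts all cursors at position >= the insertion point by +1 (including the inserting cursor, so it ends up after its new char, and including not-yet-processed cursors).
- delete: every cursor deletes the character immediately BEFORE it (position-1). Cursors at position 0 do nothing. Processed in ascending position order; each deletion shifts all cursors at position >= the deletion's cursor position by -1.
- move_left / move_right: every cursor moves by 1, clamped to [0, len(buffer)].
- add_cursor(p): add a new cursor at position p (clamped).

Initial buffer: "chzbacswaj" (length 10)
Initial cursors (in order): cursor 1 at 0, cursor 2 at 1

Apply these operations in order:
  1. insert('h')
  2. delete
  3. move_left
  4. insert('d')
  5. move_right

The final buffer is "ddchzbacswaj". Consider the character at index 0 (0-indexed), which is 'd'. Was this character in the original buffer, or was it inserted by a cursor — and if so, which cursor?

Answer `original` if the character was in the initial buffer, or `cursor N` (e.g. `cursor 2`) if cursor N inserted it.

Answer: cursor 1

Derivation:
After op 1 (insert('h')): buffer="hchhzbacswaj" (len 12), cursors c1@1 c2@3, authorship 1.2.........
After op 2 (delete): buffer="chzbacswaj" (len 10), cursors c1@0 c2@1, authorship ..........
After op 3 (move_left): buffer="chzbacswaj" (len 10), cursors c1@0 c2@0, authorship ..........
After op 4 (insert('d')): buffer="ddchzbacswaj" (len 12), cursors c1@2 c2@2, authorship 12..........
After op 5 (move_right): buffer="ddchzbacswaj" (len 12), cursors c1@3 c2@3, authorship 12..........
Authorship (.=original, N=cursor N): 1 2 . . . . . . . . . .
Index 0: author = 1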